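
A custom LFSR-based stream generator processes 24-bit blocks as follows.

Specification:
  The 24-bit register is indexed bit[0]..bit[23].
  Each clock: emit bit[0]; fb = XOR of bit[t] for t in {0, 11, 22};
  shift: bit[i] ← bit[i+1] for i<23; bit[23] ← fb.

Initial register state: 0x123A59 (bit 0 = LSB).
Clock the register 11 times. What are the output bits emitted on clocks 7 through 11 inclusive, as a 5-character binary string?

reg_0 = 0x123A59
clock 1: out=1, reg = 0x091D2C
clock 2: out=0, reg = 0x848E96
clock 3: out=0, reg = 0xC2474B
clock 4: out=1, reg = 0x6123A5
clock 5: out=1, reg = 0x3091D2
clock 6: out=0, reg = 0x1848E9
clock 7: out=1, reg = 0x0C2474
clock 8: out=0, reg = 0x06123A
clock 9: out=0, reg = 0x03091D
clock 10: out=1, reg = 0x01848E
clock 11: out=0, reg = 0x00C247

10010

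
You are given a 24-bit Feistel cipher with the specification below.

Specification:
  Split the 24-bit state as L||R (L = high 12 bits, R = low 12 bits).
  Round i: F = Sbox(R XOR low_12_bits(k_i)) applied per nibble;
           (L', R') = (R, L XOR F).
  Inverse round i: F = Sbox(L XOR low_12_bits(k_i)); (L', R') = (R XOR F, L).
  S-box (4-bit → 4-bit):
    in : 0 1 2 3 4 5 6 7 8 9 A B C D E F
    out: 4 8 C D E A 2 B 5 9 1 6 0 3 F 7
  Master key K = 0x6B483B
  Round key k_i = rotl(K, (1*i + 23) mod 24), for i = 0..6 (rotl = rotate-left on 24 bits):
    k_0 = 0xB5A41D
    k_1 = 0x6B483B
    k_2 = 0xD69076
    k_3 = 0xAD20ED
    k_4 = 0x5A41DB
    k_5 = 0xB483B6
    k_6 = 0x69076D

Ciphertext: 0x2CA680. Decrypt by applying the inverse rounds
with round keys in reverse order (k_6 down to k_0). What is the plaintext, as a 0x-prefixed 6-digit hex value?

0xF5D4A5

s_0 = ciphertext = 0x2CA680
s_1 = InvRound(s_0, k_6) = 0xC9B2CA
s_2 = InvRound(s_1, k_5) = 0x509C9B
s_3 = InvRound(s_2, k_4) = 0x2A7509
s_4 = InvRound(s_3, k_3) = 0x9E82A7
s_5 = InvRound(s_4, k_2) = 0xB389E8
s_6 = InvRound(s_5, k_1) = 0x4A5B38
s_7 = InvRound(s_6, k_0) = 0xF5D4A5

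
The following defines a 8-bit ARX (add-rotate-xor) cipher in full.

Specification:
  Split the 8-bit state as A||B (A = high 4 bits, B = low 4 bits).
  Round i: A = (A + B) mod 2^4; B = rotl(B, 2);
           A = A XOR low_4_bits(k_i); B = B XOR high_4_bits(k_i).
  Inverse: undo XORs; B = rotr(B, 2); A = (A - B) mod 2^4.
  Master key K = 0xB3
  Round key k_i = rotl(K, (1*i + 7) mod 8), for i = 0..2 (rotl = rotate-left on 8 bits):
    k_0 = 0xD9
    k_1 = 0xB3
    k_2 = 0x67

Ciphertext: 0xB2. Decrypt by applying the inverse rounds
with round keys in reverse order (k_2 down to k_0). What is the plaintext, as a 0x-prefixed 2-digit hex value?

s_0 = ciphertext = 0xB2
s_1 = InvRound(s_0, k_2) = 0xB1
s_2 = InvRound(s_1, k_1) = 0xEA
s_3 = InvRound(s_2, k_0) = 0xAD

0xAD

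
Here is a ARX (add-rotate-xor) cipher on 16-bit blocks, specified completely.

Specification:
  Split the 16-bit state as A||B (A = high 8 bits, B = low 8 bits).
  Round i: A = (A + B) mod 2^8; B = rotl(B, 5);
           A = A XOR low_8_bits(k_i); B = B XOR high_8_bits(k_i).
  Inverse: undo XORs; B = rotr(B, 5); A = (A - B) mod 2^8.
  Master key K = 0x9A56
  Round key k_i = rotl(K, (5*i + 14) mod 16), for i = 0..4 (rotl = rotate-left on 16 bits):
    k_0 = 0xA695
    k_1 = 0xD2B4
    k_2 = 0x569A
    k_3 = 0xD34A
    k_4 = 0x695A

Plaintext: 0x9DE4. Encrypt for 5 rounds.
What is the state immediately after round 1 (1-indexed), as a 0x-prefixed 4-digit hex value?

s_0 = plaintext = 0x9DE4
s_1 = Round(s_0, k_0) = 0x143A
s_2 = Round(s_1, k_1) = 0xFA95
s_3 = Round(s_2, k_2) = 0x15E4
s_4 = Round(s_3, k_3) = 0xB34F
s_5 = Round(s_4, k_4) = 0x5880

0x143A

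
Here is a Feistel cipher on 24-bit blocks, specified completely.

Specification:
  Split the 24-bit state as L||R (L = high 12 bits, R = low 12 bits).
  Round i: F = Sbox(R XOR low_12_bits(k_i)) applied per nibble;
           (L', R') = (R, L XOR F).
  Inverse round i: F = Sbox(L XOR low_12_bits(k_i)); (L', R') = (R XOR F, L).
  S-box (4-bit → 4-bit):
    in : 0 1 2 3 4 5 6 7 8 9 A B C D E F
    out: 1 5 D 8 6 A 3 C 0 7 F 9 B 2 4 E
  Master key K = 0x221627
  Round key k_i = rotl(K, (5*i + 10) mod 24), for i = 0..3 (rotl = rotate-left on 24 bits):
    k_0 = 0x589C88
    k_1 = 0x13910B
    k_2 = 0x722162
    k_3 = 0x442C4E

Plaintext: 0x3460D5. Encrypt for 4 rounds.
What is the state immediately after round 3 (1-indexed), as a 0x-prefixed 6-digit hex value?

0x79BB03

s_0 = plaintext = 0x3460D5
s_1 = Round(s_0, k_0) = 0x0D58E4
s_2 = Round(s_1, k_1) = 0x8E479B
s_3 = Round(s_2, k_2) = 0x79BB03
s_4 = Round(s_3, k_3) = 0xB03BF9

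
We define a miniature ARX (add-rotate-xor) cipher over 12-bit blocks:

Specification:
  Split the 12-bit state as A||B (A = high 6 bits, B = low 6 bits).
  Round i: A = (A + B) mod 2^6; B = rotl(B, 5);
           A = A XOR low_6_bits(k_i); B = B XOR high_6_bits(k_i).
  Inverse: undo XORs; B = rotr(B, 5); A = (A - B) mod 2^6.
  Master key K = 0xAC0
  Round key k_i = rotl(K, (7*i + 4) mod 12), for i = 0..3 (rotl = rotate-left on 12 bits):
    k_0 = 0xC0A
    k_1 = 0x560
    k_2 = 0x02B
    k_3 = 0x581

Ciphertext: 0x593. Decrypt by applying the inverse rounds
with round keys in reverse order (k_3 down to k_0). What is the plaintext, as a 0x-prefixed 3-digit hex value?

0x565

s_0 = ciphertext = 0x593
s_1 = InvRound(s_0, k_3) = 0x34A
s_2 = InvRound(s_1, k_2) = 0x494
s_3 = InvRound(s_2, k_1) = 0xC02
s_4 = InvRound(s_3, k_0) = 0x565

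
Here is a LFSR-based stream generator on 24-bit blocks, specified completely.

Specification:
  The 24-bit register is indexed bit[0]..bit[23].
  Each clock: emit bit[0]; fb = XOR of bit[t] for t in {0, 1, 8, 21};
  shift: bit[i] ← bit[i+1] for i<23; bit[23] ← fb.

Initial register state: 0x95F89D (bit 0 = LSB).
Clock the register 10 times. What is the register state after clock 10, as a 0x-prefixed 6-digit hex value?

0x65E57E

reg_0 = 0x95F89D
clock 1: out=1, reg = 0xCAFC4E
clock 2: out=0, reg = 0xE57E27
clock 3: out=1, reg = 0xF2BF13
clock 4: out=1, reg = 0x795F89
clock 5: out=1, reg = 0xBCAFC4
clock 6: out=0, reg = 0x5E57E2
clock 7: out=0, reg = 0x2F2BF1
clock 8: out=1, reg = 0x9795F8
clock 9: out=0, reg = 0xCBCAFC
clock 10: out=0, reg = 0x65E57E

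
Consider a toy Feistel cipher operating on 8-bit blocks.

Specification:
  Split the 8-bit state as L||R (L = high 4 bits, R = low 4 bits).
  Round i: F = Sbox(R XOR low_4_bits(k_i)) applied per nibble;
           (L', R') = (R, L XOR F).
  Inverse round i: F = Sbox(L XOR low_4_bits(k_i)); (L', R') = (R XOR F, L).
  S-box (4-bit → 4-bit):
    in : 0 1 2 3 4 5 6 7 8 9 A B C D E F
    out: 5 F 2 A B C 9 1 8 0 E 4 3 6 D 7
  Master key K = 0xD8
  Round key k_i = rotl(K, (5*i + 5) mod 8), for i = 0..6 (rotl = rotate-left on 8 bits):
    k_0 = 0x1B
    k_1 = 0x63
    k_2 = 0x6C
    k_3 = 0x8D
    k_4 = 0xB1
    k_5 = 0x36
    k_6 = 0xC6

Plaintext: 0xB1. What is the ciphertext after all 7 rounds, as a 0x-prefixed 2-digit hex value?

s_0 = plaintext = 0xB1
s_1 = Round(s_0, k_0) = 0x15
s_2 = Round(s_1, k_1) = 0x58
s_3 = Round(s_2, k_2) = 0x8E
s_4 = Round(s_3, k_3) = 0xE2
s_5 = Round(s_4, k_4) = 0x24
s_6 = Round(s_5, k_5) = 0x40
s_7 = Round(s_6, k_6) = 0x0D

0x0D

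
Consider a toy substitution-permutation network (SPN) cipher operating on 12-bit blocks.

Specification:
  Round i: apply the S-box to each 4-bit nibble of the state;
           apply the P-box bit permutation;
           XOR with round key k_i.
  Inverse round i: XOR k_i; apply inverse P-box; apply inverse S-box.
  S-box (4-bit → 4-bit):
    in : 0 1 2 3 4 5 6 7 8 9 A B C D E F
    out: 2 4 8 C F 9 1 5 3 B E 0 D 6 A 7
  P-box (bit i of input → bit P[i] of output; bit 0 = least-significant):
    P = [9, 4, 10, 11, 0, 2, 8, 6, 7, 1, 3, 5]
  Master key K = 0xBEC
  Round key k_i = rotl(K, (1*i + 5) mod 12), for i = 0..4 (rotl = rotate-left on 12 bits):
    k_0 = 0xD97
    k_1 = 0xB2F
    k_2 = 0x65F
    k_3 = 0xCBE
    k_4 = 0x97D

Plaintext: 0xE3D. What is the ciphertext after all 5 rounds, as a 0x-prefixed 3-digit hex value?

s_0 = plaintext = 0xE3D
s_1 = Round(s_0, k_0) = 0x8E5
s_2 = Round(s_1, k_1) = 0x1E9
s_3 = Round(s_2, k_2) = 0xC03
s_4 = Round(s_3, k_3) = 0x012
s_5 = Round(s_4, k_4) = 0x07F

0x07F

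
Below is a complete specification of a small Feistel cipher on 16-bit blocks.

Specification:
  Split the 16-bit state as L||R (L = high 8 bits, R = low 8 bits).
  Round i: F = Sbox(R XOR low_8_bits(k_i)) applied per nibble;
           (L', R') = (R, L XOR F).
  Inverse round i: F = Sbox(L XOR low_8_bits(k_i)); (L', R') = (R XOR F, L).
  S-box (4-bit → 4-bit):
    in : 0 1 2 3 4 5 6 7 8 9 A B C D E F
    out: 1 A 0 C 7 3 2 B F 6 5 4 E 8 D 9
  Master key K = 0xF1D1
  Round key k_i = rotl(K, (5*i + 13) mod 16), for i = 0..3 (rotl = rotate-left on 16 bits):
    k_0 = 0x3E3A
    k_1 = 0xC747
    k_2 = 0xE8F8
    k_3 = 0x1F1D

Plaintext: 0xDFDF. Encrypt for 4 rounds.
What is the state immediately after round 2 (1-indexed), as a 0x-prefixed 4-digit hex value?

0x0CAB

s_0 = plaintext = 0xDFDF
s_1 = Round(s_0, k_0) = 0xDF0C
s_2 = Round(s_1, k_1) = 0x0CAB
s_3 = Round(s_2, k_2) = 0xAB30
s_4 = Round(s_3, k_3) = 0x30A3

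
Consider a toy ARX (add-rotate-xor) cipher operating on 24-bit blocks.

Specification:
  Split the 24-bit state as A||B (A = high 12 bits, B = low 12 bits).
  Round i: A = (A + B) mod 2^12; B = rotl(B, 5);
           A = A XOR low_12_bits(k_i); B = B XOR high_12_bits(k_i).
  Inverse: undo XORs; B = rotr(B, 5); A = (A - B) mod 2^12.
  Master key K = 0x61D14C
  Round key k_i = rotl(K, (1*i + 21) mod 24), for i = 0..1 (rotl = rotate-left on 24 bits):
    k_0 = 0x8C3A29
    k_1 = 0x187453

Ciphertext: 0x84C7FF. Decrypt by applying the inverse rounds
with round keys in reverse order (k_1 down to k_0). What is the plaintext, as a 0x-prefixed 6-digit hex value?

s_0 = ciphertext = 0x84C7FF
s_1 = InvRound(s_0, k_1) = 0xFECC33
s_2 = InvRound(s_1, k_0) = 0xD9E827

0xD9E827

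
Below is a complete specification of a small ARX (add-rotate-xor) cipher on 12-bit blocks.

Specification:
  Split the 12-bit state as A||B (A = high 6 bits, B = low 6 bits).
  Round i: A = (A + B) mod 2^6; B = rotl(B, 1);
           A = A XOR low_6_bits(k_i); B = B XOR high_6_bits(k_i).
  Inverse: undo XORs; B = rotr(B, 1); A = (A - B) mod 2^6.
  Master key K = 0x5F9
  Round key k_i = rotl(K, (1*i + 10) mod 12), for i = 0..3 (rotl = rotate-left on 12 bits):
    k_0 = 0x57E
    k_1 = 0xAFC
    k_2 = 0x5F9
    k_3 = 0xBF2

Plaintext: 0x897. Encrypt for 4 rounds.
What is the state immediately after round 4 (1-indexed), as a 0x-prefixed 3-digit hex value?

0x830

s_0 = plaintext = 0x897
s_1 = Round(s_0, k_0) = 0x1FB
s_2 = Round(s_1, k_1) = 0xF9C
s_3 = Round(s_2, k_2) = 0x8EF
s_4 = Round(s_3, k_3) = 0x830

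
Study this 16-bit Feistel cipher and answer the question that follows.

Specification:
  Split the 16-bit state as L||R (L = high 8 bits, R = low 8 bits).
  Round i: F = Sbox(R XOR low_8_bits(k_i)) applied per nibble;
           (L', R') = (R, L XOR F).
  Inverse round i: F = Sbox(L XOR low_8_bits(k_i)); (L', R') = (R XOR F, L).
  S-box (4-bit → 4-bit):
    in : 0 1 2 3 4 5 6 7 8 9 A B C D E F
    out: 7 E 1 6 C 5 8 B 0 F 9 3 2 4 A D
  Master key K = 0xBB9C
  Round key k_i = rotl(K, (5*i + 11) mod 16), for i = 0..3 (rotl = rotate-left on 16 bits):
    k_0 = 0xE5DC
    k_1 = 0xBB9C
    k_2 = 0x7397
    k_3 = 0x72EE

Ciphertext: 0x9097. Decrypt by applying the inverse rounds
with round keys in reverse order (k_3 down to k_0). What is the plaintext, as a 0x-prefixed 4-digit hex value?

0x5548

s_0 = ciphertext = 0x9097
s_1 = InvRound(s_0, k_3) = 0x2D90
s_2 = InvRound(s_1, k_2) = 0xA92D
s_3 = InvRound(s_2, k_1) = 0x48A9
s_4 = InvRound(s_3, k_0) = 0x5548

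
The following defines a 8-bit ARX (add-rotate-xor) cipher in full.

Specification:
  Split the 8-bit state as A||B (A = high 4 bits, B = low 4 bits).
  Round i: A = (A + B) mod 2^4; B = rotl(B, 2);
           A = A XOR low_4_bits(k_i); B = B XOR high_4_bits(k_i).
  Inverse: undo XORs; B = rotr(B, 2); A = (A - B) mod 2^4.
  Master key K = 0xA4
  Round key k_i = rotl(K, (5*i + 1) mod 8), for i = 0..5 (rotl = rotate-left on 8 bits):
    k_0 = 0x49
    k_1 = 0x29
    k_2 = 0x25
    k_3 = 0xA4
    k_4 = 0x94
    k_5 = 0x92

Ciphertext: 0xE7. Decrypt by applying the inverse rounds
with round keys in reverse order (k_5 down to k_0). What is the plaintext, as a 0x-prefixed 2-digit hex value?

s_0 = ciphertext = 0xE7
s_1 = InvRound(s_0, k_5) = 0x1B
s_2 = InvRound(s_1, k_4) = 0xD8
s_3 = InvRound(s_2, k_3) = 0x18
s_4 = InvRound(s_3, k_2) = 0xAA
s_5 = InvRound(s_4, k_1) = 0x12
s_6 = InvRound(s_5, k_0) = 0xF9

0xF9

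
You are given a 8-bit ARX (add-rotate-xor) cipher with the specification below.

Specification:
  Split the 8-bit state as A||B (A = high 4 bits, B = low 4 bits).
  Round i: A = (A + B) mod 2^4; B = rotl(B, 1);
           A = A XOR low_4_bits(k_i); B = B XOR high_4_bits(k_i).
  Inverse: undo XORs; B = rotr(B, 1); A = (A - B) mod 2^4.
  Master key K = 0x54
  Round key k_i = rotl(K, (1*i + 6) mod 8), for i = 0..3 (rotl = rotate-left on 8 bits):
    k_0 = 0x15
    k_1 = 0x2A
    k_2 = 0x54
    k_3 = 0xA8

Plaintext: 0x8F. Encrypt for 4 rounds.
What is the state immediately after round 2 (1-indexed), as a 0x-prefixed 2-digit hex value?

0xAF

s_0 = plaintext = 0x8F
s_1 = Round(s_0, k_0) = 0x2E
s_2 = Round(s_1, k_1) = 0xAF
s_3 = Round(s_2, k_2) = 0xDA
s_4 = Round(s_3, k_3) = 0xFF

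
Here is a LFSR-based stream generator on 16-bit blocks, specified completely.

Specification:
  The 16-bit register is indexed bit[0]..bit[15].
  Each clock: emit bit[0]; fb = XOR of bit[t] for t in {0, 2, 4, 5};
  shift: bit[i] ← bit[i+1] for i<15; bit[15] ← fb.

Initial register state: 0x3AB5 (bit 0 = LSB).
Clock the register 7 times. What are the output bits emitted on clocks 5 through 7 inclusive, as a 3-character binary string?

reg_0 = 0x3AB5
clock 1: out=1, reg = 0x1D5A
clock 2: out=0, reg = 0x8EAD
clock 3: out=1, reg = 0xC756
clock 4: out=0, reg = 0x63AB
clock 5: out=1, reg = 0x31D5
clock 6: out=1, reg = 0x98EA
clock 7: out=0, reg = 0xCC75

110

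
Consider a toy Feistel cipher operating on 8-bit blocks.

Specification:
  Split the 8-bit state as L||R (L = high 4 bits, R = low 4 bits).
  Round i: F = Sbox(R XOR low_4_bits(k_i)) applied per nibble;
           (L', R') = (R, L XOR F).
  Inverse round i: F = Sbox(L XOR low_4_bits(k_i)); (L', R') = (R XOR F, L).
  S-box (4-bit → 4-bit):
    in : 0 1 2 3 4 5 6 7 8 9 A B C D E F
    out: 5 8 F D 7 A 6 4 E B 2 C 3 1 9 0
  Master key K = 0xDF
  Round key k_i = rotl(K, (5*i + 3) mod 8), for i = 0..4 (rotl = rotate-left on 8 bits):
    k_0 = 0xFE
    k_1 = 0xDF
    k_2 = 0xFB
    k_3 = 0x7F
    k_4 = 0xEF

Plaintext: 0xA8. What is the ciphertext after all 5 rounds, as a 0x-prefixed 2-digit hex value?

s_0 = plaintext = 0xA8
s_1 = Round(s_0, k_0) = 0x8C
s_2 = Round(s_1, k_1) = 0xC5
s_3 = Round(s_2, k_2) = 0x55
s_4 = Round(s_3, k_3) = 0x57
s_5 = Round(s_4, k_4) = 0x7B

0x7B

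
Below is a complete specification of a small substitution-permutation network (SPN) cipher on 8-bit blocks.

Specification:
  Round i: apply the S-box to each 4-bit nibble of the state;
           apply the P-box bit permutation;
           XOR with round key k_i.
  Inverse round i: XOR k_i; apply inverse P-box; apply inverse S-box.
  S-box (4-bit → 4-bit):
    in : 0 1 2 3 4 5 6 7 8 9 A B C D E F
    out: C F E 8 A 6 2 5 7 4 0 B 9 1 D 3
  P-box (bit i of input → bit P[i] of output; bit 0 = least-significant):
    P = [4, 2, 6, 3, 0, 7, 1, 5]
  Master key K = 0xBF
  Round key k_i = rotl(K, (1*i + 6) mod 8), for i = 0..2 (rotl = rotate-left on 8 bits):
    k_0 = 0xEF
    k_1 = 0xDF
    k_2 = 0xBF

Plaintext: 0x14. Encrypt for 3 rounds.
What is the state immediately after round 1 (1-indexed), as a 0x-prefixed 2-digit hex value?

s_0 = plaintext = 0x14
s_1 = Round(s_0, k_0) = 0x40
s_2 = Round(s_1, k_1) = 0x37
s_3 = Round(s_2, k_2) = 0xCF

0x40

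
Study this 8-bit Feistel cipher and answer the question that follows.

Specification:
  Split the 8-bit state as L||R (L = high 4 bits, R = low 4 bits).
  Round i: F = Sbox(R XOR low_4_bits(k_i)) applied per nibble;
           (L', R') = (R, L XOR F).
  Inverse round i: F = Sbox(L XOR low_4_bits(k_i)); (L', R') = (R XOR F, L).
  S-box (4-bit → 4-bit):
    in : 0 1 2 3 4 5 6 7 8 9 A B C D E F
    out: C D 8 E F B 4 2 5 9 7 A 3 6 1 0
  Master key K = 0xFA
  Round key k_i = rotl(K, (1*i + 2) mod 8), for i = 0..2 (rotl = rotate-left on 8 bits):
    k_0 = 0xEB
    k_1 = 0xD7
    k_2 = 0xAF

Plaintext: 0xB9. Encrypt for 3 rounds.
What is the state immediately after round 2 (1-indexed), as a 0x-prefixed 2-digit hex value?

0x36

s_0 = plaintext = 0xB9
s_1 = Round(s_0, k_0) = 0x93
s_2 = Round(s_1, k_1) = 0x36
s_3 = Round(s_2, k_2) = 0x6A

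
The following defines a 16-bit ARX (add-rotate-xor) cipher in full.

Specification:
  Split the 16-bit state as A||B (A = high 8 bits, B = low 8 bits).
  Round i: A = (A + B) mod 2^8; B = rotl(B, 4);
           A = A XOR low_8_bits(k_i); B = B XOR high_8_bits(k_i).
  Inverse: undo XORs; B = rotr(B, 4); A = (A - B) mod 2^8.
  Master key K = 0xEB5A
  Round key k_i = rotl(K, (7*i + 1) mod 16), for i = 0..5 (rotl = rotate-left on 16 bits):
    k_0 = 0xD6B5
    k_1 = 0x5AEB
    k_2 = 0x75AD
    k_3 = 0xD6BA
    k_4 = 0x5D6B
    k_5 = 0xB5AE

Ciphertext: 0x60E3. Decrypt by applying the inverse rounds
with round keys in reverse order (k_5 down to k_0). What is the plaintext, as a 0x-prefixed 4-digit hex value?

0xE935

s_0 = ciphertext = 0x60E3
s_1 = InvRound(s_0, k_5) = 0x6965
s_2 = InvRound(s_1, k_4) = 0x7F83
s_3 = InvRound(s_2, k_3) = 0x7055
s_4 = InvRound(s_3, k_2) = 0xDB02
s_5 = InvRound(s_4, k_1) = 0xAB85
s_6 = InvRound(s_5, k_0) = 0xE935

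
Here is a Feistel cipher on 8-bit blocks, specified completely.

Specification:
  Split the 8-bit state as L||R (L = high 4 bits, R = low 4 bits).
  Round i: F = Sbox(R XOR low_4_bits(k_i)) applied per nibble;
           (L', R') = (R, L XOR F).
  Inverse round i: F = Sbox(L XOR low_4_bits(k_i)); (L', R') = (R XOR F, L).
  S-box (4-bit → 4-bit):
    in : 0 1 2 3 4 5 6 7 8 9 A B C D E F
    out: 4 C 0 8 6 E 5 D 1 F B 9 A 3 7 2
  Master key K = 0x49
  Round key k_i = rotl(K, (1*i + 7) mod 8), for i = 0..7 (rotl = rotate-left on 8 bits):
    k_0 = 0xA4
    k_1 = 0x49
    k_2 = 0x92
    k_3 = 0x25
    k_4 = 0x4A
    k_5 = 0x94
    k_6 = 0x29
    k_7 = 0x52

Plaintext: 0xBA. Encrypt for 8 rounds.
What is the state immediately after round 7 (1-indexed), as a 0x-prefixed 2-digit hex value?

0x78

s_0 = plaintext = 0xBA
s_1 = Round(s_0, k_0) = 0xAC
s_2 = Round(s_1, k_1) = 0xC4
s_3 = Round(s_2, k_2) = 0x49
s_4 = Round(s_3, k_3) = 0x9E
s_5 = Round(s_4, k_4) = 0xEF
s_6 = Round(s_5, k_5) = 0xF7
s_7 = Round(s_6, k_6) = 0x78
s_8 = Round(s_7, k_7) = 0x8C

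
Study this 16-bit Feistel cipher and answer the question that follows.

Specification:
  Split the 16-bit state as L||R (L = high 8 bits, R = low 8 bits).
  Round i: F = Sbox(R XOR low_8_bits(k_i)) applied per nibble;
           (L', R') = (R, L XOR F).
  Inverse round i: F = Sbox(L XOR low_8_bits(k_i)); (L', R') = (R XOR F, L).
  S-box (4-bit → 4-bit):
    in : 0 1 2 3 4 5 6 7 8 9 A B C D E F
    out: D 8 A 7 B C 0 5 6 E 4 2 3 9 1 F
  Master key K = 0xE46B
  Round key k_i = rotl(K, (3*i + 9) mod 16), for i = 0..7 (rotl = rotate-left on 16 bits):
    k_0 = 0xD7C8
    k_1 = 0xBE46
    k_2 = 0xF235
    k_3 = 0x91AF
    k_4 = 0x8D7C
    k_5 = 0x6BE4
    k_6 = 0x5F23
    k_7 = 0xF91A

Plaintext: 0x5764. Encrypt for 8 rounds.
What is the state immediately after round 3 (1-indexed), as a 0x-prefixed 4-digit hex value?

0xAEF6

s_0 = plaintext = 0x5764
s_1 = Round(s_0, k_0) = 0x6414
s_2 = Round(s_1, k_1) = 0x14AE
s_3 = Round(s_2, k_2) = 0xAEF6
s_4 = Round(s_3, k_3) = 0xF660
s_5 = Round(s_4, k_4) = 0x6075
s_6 = Round(s_5, k_5) = 0x7588
s_7 = Round(s_6, k_6) = 0x8837
s_8 = Round(s_7, k_7) = 0x3721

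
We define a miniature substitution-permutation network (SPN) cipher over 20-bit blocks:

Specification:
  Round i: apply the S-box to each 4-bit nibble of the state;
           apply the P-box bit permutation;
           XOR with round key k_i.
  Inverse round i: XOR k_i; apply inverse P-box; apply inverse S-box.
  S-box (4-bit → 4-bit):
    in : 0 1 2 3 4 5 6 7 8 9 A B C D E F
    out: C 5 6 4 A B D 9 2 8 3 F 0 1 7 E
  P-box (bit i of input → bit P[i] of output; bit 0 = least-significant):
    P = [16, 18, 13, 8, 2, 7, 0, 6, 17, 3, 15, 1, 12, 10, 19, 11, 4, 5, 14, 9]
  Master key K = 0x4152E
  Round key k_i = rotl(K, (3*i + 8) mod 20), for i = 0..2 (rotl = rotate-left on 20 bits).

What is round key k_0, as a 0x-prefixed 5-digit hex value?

K = 0x4152E
k_0 = rotl(K, (3*0+8) mod 20) = rotl(K, 8) = 0x52E41

0x52E41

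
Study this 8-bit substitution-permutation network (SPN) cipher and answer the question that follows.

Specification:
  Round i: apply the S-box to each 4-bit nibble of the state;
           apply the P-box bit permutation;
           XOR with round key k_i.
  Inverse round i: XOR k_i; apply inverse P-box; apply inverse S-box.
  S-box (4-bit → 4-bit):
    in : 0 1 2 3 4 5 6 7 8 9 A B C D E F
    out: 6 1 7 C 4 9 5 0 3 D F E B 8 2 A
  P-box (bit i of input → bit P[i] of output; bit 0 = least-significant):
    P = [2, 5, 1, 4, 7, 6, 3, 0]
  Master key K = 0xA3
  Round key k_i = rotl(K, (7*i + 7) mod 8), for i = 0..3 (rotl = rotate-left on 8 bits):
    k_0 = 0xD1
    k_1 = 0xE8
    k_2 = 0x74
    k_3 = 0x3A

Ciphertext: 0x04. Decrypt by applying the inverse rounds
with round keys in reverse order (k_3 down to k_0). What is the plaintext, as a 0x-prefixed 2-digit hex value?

s_0 = ciphertext = 0x04
s_1 = InvRound(s_0, k_3) = 0x4A
s_2 = InvRound(s_1, k_2) = 0x4A
s_3 = InvRound(s_2, k_1) = 0x10
s_4 = InvRound(s_3, k_0) = 0xC7

0xC7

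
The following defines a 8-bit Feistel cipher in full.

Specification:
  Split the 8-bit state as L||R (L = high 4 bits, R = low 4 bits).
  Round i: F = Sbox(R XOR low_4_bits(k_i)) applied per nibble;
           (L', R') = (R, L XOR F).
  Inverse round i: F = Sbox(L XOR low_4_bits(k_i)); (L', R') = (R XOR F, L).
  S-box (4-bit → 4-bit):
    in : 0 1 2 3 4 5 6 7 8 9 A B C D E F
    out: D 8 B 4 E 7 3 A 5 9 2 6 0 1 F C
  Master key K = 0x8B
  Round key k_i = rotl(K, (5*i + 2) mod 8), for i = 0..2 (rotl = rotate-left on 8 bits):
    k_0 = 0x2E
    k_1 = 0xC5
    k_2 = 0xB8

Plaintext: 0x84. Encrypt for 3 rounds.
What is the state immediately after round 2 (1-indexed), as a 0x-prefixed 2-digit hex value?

0xA8

s_0 = plaintext = 0x84
s_1 = Round(s_0, k_0) = 0x4A
s_2 = Round(s_1, k_1) = 0xA8
s_3 = Round(s_2, k_2) = 0x87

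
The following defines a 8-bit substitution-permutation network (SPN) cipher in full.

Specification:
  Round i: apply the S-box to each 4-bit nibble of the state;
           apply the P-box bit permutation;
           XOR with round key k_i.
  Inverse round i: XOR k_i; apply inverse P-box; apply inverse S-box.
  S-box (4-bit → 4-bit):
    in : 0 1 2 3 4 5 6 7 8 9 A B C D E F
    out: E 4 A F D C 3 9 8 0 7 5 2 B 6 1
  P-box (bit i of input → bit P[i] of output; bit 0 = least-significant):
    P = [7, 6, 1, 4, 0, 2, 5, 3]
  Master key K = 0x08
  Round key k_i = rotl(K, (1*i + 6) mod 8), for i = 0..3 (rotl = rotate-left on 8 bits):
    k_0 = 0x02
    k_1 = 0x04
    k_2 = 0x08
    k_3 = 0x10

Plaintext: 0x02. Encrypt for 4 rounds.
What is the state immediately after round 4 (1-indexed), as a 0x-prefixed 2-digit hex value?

0x37

s_0 = plaintext = 0x02
s_1 = Round(s_0, k_0) = 0x7E
s_2 = Round(s_1, k_1) = 0x4F
s_3 = Round(s_2, k_2) = 0xA1
s_4 = Round(s_3, k_3) = 0x37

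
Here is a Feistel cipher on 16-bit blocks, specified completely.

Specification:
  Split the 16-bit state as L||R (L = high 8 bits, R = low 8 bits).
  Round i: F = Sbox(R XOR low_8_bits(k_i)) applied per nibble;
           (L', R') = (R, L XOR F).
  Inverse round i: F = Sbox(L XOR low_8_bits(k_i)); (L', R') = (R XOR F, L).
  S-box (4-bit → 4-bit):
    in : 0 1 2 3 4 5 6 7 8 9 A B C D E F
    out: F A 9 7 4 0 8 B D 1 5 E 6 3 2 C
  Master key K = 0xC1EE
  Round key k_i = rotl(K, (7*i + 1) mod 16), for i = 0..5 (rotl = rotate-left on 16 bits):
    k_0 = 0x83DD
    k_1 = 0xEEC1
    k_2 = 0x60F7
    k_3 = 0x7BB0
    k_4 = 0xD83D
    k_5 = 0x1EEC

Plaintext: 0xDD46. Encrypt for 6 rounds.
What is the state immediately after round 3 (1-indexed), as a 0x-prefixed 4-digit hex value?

0xBF8E

s_0 = plaintext = 0xDD46
s_1 = Round(s_0, k_0) = 0x46C3
s_2 = Round(s_1, k_1) = 0xC3BF
s_3 = Round(s_2, k_2) = 0xBF8E
s_4 = Round(s_3, k_3) = 0x8ECD
s_5 = Round(s_4, k_4) = 0xCD41
s_6 = Round(s_5, k_5) = 0x419E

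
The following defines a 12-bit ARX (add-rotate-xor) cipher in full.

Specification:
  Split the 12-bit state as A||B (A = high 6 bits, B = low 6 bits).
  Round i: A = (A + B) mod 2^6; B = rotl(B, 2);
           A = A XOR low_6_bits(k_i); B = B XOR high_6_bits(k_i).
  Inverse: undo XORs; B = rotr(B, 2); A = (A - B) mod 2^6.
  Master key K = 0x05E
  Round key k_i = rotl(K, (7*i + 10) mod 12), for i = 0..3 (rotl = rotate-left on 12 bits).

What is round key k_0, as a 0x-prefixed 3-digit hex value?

K = 0x05E
k_0 = rotl(K, (7*0+10) mod 12) = rotl(K, 10) = 0x817

0x817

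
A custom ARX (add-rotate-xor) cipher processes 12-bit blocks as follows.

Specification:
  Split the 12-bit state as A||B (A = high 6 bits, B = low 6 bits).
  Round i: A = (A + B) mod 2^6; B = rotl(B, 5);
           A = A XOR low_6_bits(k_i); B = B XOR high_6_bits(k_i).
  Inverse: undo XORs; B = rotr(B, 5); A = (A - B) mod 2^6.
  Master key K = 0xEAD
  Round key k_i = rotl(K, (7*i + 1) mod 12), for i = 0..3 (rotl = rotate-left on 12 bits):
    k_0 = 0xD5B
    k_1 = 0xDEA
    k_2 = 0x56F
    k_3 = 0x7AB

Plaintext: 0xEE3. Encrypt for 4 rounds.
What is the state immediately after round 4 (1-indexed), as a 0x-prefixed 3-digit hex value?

0x369

s_0 = plaintext = 0xEE3
s_1 = Round(s_0, k_0) = 0x144
s_2 = Round(s_1, k_1) = 0x8F5
s_3 = Round(s_2, k_2) = 0xDEF
s_4 = Round(s_3, k_3) = 0x369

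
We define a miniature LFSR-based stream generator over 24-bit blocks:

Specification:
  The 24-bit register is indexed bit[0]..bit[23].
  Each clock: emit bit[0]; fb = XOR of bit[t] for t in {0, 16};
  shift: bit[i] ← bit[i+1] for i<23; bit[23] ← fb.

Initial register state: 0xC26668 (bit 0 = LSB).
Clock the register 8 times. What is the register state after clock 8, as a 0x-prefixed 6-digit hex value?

0xAAC266

reg_0 = 0xC26668
clock 1: out=0, reg = 0x613334
clock 2: out=0, reg = 0xB0999A
clock 3: out=0, reg = 0x584CCD
clock 4: out=1, reg = 0xAC2666
clock 5: out=0, reg = 0x561333
clock 6: out=1, reg = 0xAB0999
clock 7: out=1, reg = 0x5584CC
clock 8: out=0, reg = 0xAAC266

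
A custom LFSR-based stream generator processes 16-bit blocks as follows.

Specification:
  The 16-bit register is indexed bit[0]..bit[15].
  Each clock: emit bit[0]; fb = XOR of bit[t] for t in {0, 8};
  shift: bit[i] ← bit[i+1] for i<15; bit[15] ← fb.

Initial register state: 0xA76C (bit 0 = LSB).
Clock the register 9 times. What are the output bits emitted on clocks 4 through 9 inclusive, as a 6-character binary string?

101101

reg_0 = 0xA76C
clock 1: out=0, reg = 0xD3B6
clock 2: out=0, reg = 0xE9DB
clock 3: out=1, reg = 0x74ED
clock 4: out=1, reg = 0xBA76
clock 5: out=0, reg = 0x5D3B
clock 6: out=1, reg = 0x2E9D
clock 7: out=1, reg = 0x974E
clock 8: out=0, reg = 0xCBA7
clock 9: out=1, reg = 0x65D3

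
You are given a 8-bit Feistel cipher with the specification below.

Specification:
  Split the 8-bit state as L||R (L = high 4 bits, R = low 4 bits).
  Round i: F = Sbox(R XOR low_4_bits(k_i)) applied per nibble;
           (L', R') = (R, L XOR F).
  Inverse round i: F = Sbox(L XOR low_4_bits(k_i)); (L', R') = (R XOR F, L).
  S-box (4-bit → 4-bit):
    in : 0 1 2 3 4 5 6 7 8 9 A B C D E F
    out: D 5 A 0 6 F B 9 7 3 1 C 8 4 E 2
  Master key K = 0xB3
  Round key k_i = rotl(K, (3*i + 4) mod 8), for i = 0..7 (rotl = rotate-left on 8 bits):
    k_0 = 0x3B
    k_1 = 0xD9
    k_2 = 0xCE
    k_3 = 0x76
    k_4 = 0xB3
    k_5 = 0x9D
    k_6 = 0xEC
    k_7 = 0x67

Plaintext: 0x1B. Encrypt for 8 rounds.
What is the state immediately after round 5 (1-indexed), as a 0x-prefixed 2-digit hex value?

0x81

s_0 = plaintext = 0x1B
s_1 = Round(s_0, k_0) = 0xBC
s_2 = Round(s_1, k_1) = 0xC4
s_3 = Round(s_2, k_2) = 0x4D
s_4 = Round(s_3, k_3) = 0xD8
s_5 = Round(s_4, k_4) = 0x81
s_6 = Round(s_5, k_5) = 0x10
s_7 = Round(s_6, k_6) = 0x09
s_8 = Round(s_7, k_7) = 0x9E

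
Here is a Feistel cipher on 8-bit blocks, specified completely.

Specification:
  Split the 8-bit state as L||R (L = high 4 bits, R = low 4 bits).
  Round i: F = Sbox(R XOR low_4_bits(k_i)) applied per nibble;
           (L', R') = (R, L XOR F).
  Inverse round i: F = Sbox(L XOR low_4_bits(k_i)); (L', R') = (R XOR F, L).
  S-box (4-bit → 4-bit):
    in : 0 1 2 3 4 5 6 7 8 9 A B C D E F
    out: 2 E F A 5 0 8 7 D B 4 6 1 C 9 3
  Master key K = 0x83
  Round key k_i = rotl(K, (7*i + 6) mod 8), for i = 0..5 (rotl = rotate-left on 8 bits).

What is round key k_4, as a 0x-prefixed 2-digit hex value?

0x0E

K = 0x83
k_0 = rotl(K, (7*0+6) mod 8) = rotl(K, 6) = 0xE0
k_1 = rotl(K, (7*1+6) mod 8) = rotl(K, 5) = 0x70
k_2 = rotl(K, (7*2+6) mod 8) = rotl(K, 4) = 0x38
k_3 = rotl(K, (7*3+6) mod 8) = rotl(K, 3) = 0x1C
k_4 = rotl(K, (7*4+6) mod 8) = rotl(K, 2) = 0x0E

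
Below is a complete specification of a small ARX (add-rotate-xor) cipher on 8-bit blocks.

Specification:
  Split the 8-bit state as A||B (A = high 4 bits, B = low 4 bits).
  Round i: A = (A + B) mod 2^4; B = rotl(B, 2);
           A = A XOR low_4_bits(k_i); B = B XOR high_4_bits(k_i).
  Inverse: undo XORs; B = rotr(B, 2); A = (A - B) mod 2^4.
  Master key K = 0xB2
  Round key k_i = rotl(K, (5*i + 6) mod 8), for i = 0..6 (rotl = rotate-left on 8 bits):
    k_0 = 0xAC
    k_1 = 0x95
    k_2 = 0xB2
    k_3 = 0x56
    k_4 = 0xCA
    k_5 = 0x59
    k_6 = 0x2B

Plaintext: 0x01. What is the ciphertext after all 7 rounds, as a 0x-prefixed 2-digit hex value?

s_0 = plaintext = 0x01
s_1 = Round(s_0, k_0) = 0xDE
s_2 = Round(s_1, k_1) = 0xE2
s_3 = Round(s_2, k_2) = 0x23
s_4 = Round(s_3, k_3) = 0x39
s_5 = Round(s_4, k_4) = 0x6A
s_6 = Round(s_5, k_5) = 0x9F
s_7 = Round(s_6, k_6) = 0x3D

0x3D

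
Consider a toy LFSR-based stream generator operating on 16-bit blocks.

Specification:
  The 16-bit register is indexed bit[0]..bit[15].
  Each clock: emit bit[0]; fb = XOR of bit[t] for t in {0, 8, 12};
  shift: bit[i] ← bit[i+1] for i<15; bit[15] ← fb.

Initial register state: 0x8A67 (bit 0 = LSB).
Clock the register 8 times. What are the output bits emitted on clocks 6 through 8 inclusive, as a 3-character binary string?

reg_0 = 0x8A67
clock 1: out=1, reg = 0xC533
clock 2: out=1, reg = 0x6299
clock 3: out=1, reg = 0xB14C
clock 4: out=0, reg = 0x58A6
clock 5: out=0, reg = 0xAC53
clock 6: out=1, reg = 0xD629
clock 7: out=1, reg = 0x6B14
clock 8: out=0, reg = 0xB58A

110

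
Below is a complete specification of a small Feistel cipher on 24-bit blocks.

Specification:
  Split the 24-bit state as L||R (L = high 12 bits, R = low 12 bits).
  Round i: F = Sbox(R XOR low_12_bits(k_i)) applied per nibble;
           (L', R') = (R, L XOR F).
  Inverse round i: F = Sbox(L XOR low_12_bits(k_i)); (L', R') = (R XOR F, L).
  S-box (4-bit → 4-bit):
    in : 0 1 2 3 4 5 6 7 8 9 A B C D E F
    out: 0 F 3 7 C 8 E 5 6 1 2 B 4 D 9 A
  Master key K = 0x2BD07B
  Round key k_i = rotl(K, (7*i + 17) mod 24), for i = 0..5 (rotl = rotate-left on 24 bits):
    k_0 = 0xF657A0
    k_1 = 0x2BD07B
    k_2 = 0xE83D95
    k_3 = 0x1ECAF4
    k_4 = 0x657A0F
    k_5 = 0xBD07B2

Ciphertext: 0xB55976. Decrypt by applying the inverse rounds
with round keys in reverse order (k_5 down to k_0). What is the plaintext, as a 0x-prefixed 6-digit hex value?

s_0 = ciphertext = 0xB55976
s_1 = InvRound(s_0, k_5) = 0xDE3B55
s_2 = InvRound(s_1, k_4) = 0xEC1DE3
s_3 = InvRound(s_2, k_3) = 0x19BEC1
s_4 = InvRound(s_3, k_2) = 0xAC819B
s_5 = InvRound(s_4, k_1) = 0x32CAC8
s_6 = InvRound(s_5, k_0) = 0x6AC32C

0x6AC32C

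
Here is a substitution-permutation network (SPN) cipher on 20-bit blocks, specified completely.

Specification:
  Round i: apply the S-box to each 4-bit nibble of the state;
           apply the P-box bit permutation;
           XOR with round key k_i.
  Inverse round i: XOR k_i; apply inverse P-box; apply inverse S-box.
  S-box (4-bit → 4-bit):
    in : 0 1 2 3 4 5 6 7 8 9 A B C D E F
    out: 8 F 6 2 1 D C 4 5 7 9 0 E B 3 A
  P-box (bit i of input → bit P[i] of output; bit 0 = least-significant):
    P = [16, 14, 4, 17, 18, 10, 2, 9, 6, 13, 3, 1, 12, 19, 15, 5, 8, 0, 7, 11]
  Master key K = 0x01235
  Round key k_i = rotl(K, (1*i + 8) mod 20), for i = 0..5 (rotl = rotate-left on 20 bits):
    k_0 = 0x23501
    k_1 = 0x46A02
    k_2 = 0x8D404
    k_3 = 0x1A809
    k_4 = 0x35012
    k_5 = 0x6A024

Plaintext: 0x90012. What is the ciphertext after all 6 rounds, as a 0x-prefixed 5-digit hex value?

0x838AD

s_0 = plaintext = 0x90012
s_1 = Round(s_0, k_0) = 0x672B6
s_2 = Round(s_1, k_1) = 0x6C29A
s_3 = Round(s_2, k_2) = 0x778A8
s_4 = Round(s_3, k_3) = 0x42AD1
s_5 = Round(s_4, k_4) = 0xC9740
s_6 = Round(s_5, k_5) = 0x838AD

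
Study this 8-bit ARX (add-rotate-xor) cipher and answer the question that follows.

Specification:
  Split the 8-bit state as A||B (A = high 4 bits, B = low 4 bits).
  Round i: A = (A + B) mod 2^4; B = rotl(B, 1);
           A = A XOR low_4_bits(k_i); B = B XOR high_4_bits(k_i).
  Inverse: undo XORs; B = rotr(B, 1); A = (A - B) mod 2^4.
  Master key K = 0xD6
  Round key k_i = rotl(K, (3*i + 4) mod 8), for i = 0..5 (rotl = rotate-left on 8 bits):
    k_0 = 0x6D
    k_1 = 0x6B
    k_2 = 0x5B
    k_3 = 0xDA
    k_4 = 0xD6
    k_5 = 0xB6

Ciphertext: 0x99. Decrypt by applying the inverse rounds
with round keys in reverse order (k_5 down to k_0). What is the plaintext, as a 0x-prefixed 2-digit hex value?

s_0 = ciphertext = 0x99
s_1 = InvRound(s_0, k_5) = 0xE1
s_2 = InvRound(s_1, k_4) = 0x26
s_3 = InvRound(s_2, k_3) = 0xBD
s_4 = InvRound(s_3, k_2) = 0xC4
s_5 = InvRound(s_4, k_1) = 0x61
s_6 = InvRound(s_5, k_0) = 0x0B

0x0B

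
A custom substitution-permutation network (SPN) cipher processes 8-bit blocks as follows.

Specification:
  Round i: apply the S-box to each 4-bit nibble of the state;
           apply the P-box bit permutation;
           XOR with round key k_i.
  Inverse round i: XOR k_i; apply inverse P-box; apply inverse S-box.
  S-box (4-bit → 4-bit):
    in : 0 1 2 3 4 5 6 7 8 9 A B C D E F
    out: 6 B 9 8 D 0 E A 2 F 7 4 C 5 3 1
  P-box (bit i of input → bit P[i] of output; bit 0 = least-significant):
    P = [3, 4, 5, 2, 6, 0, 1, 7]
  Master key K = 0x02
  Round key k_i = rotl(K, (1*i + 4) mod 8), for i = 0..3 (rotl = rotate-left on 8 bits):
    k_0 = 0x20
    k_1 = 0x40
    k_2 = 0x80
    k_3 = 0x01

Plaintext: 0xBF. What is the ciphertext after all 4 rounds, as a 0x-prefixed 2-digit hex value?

0xCE

s_0 = plaintext = 0xBF
s_1 = Round(s_0, k_0) = 0x2A
s_2 = Round(s_1, k_1) = 0xB8
s_3 = Round(s_2, k_2) = 0x92
s_4 = Round(s_3, k_3) = 0xCE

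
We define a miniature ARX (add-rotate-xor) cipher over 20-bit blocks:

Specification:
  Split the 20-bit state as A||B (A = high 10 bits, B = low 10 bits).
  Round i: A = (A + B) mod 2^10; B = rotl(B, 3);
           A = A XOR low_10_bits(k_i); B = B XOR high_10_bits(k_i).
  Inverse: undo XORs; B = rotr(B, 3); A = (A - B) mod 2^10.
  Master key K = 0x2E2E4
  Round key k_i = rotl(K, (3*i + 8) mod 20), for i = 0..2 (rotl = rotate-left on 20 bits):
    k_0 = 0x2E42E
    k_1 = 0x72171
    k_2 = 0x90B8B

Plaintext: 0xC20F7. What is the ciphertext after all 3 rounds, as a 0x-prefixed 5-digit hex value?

0xB9431

s_0 = plaintext = 0xC20F7
s_1 = Round(s_0, k_0) = 0xF4700
s_2 = Round(s_1, k_1) = 0xE81CE
s_3 = Round(s_2, k_2) = 0xB9431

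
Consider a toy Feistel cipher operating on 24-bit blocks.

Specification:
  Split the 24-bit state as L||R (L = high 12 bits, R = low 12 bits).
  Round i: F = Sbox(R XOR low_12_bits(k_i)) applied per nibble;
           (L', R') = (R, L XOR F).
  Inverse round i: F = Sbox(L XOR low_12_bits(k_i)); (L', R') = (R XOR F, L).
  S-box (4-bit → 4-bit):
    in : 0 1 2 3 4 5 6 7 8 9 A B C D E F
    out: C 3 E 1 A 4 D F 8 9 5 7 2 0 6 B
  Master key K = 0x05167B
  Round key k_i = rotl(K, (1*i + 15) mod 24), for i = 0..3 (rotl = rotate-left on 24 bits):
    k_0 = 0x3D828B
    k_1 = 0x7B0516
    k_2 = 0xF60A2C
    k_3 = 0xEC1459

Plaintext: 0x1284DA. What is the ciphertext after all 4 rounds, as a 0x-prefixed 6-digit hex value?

s_0 = plaintext = 0x1284DA
s_1 = Round(s_0, k_0) = 0x4DAC6B
s_2 = Round(s_1, k_1) = 0xC6BD2A
s_3 = Round(s_2, k_2) = 0xD2A3A6
s_4 = Round(s_3, k_3) = 0x3A6291

0x3A6291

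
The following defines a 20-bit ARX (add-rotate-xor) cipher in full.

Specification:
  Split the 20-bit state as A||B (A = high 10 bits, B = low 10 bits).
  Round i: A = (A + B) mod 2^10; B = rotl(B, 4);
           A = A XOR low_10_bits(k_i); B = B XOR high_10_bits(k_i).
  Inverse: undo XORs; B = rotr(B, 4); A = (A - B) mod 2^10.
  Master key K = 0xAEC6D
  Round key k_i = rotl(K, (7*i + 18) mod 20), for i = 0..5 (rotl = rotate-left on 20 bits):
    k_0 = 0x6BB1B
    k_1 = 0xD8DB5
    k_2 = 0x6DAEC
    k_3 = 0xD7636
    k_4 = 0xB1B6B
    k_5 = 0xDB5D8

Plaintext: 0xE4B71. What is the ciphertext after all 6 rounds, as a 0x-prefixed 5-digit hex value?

0x8924D

s_0 = plaintext = 0xE4B71
s_1 = Round(s_0, k_0) = 0x062B3
s_2 = Round(s_1, k_1) = 0xDF859
s_3 = Round(s_2, k_2) = 0x4EC27
s_4 = Round(s_3, k_3) = 0xD512D
s_5 = Round(s_4, k_4) = 0xFA812
s_6 = Round(s_5, k_5) = 0x8924D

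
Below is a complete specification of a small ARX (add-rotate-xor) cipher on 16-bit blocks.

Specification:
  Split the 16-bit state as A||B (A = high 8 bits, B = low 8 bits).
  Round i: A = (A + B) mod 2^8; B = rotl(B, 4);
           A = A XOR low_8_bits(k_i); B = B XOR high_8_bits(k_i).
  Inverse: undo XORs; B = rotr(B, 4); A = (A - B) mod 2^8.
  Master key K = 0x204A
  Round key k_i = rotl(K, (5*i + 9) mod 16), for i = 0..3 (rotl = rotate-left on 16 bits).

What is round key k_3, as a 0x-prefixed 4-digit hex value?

K = 0x204A
k_0 = rotl(K, (5*0+9) mod 16) = rotl(K, 9) = 0x9440
k_1 = rotl(K, (5*1+9) mod 16) = rotl(K, 14) = 0x8812
k_2 = rotl(K, (5*2+9) mod 16) = rotl(K, 3) = 0x0251
k_3 = rotl(K, (5*3+9) mod 16) = rotl(K, 8) = 0x4A20

0x4A20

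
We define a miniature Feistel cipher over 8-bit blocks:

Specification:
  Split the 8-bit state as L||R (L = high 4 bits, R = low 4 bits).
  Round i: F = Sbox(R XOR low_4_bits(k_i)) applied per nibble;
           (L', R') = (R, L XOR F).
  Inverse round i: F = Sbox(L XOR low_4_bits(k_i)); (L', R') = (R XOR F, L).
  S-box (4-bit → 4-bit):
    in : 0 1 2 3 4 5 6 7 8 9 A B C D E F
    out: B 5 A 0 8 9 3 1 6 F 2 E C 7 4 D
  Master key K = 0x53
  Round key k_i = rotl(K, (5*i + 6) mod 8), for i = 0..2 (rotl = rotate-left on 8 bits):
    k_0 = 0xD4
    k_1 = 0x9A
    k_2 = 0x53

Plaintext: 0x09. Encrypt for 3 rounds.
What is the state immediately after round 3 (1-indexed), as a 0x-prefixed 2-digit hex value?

s_0 = plaintext = 0x09
s_1 = Round(s_0, k_0) = 0x97
s_2 = Round(s_1, k_1) = 0x7E
s_3 = Round(s_2, k_2) = 0xE0

0xE0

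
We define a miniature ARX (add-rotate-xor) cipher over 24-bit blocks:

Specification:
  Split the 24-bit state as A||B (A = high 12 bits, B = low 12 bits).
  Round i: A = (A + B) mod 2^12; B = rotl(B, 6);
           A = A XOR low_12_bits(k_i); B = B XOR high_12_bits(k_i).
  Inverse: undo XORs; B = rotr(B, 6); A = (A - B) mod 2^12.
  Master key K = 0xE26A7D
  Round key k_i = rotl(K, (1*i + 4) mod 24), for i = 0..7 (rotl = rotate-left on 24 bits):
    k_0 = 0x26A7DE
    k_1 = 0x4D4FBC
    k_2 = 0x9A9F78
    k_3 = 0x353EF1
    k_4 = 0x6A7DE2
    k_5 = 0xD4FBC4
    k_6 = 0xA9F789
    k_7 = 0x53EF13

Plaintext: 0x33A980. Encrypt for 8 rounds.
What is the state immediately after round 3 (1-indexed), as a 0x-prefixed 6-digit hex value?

s_0 = plaintext = 0x33A980
s_1 = Round(s_0, k_0) = 0xB6424C
s_2 = Round(s_1, k_1) = 0x20C7DD
s_3 = Round(s_2, k_2) = 0x691EF6
s_4 = Round(s_3, k_3) = 0xB76EE8
s_5 = Round(s_4, k_4) = 0x7BCC9C
s_6 = Round(s_5, k_5) = 0xF9CA7D
s_7 = Round(s_6, k_6) = 0xD905F6
s_8 = Round(s_7, k_7) = 0xC958A9

0x691EF6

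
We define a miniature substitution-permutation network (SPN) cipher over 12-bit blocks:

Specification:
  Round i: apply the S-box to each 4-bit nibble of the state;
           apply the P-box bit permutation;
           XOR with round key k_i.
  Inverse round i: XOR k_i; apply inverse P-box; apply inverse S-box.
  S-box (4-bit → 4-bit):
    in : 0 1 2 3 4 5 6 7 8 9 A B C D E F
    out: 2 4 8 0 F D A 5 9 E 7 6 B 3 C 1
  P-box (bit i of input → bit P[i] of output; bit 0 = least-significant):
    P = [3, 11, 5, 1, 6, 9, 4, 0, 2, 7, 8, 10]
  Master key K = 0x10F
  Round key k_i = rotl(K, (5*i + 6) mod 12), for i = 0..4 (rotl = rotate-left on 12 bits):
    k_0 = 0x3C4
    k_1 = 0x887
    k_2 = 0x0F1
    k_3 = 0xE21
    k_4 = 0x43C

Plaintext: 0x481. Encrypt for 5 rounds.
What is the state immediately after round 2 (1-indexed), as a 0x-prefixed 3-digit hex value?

0xC26

s_0 = plaintext = 0x481
s_1 = Round(s_0, k_0) = 0x621
s_2 = Round(s_1, k_1) = 0xC26
s_3 = Round(s_2, k_2) = 0xC76
s_4 = Round(s_3, k_3) = 0x2F7
s_5 = Round(s_4, k_4) = 0x054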